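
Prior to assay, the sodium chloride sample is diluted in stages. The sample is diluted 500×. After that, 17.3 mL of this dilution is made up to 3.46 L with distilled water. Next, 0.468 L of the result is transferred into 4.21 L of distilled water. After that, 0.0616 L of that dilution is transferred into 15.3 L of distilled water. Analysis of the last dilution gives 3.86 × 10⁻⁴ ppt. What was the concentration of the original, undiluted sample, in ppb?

96.2 ppb

Overall dilution factor = 500 × 200 × 9.996 × 249.4 = 2.49 × 10⁸.
Original = 3.86 × 10⁻⁴ ppt × 2.49 × 10⁸ = 9.62 × 10⁴ ppt = 96.2 ppb.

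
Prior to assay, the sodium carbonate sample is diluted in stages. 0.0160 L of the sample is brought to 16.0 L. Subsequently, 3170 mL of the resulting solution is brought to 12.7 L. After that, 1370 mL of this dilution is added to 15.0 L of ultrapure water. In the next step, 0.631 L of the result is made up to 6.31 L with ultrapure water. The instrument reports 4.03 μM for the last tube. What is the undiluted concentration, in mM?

1930 mM

Overall dilution factor = 1000 × 4.006 × 11.95 × 10 = 4.79 × 10⁵.
Original = 4.03 μM × 4.79 × 10⁵ = 1.93 × 10⁶ μM = 1930 mM.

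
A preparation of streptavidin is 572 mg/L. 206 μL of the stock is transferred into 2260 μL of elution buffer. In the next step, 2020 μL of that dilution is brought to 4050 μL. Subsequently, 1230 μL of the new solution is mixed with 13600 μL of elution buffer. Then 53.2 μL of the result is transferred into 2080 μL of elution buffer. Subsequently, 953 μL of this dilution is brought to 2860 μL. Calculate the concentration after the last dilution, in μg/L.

16.4 μg/L

Overall dilution factor = 11.97 × 2.005 × 12.06 × 40.10 × 3.001 = 3.48 × 10⁴.
572 mg/L / 3.48 × 10⁴ = 0.0164 mg/L = 16.4 μg/L.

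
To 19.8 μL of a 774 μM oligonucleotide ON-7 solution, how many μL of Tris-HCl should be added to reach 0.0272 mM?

0.0272 mM = 27.2 μM.
V₂ = C₁V₁/C₂ = 774 × 19.8 / 27.2 = 563 μL.
Diluent to add = V₂ − V₁ = 563 − 19.8 = 544 μL.

544 μL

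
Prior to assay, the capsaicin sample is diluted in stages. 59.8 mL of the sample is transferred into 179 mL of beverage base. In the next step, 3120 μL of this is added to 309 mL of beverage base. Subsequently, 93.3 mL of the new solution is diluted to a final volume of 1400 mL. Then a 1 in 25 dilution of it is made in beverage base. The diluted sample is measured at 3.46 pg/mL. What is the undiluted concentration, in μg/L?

519 μg/L

Overall dilution factor = 3.993 × 100.0 × 15.01 × 25 = 1.50 × 10⁵.
Original = 3.46 pg/mL × 1.50 × 10⁵ = 5.19 × 10⁵ pg/mL = 519 μg/L.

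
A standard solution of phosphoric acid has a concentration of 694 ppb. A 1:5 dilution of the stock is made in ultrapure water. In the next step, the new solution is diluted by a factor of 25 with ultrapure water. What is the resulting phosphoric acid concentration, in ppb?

Overall dilution factor = 5 × 25 = 125.
694 ppb / 125 = 5.55 ppb.

5.55 ppb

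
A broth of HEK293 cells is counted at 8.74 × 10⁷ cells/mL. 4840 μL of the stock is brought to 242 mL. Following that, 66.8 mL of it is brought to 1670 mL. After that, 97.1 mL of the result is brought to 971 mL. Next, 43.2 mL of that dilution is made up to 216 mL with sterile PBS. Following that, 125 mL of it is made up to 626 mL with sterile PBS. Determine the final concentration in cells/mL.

279 cells/mL

Overall dilution factor = 50 × 25 × 10 × 5 × 5.008 = 3.13 × 10⁵.
8.74 × 10⁷ cells/mL / 3.13 × 10⁵ = 279 cells/mL.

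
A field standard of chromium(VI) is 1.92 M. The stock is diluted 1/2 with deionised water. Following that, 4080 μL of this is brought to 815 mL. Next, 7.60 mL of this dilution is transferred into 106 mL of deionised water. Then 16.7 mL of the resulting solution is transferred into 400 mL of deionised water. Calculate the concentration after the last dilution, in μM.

12.9 μM

Overall dilution factor = 2 × 199.8 × 14.95 × 24.95 = 1.49 × 10⁵.
1.92 M / 1.49 × 10⁵ = 1.29 × 10⁻⁵ M = 12.9 μM.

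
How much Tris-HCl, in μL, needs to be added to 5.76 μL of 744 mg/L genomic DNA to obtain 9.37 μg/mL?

9.37 μg/mL = 9.37 mg/L.
V₂ = C₁V₁/C₂ = 744 × 5.76 / 9.37 = 457 μL.
Diluent to add = V₂ − V₁ = 457 − 5.76 = 452 μL.

452 μL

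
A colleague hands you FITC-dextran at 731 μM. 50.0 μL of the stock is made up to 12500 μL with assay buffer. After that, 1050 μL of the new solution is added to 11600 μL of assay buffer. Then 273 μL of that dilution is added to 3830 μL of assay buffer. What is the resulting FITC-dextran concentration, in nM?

16.1 nM

Overall dilution factor = 250 × 12.05 × 15.03 = 4.53 × 10⁴.
731 μM / 4.53 × 10⁴ = 0.0161 μM = 16.1 nM.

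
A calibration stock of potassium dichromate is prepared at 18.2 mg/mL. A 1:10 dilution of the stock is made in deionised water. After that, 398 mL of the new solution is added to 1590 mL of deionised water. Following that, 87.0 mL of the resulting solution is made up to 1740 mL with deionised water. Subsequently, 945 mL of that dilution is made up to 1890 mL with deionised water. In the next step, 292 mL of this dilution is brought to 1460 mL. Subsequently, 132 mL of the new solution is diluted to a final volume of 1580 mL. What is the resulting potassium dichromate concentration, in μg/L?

Overall dilution factor = 10 × 4.995 × 20 × 2 × 5 × 11.97 = 1.20 × 10⁵.
18.2 mg/mL / 1.20 × 10⁵ = 1.52 × 10⁻⁴ mg/mL = 152 μg/L.

152 μg/L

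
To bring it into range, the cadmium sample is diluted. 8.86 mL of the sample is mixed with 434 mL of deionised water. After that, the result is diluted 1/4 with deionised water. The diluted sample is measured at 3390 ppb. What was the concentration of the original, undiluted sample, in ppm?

Overall dilution factor = 49.98 × 4 = 200.
Original = 3390 ppb × 200 = 6.78 × 10⁵ ppb = 678 ppm.

678 ppm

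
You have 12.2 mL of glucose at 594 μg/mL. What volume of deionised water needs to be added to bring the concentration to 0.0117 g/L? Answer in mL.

607 mL

0.0117 g/L = 11.7 μg/mL.
V₂ = C₁V₁/C₂ = 594 × 12.2 / 11.7 = 619 mL.
Diluent to add = V₂ − V₁ = 619 − 12.2 = 607 mL.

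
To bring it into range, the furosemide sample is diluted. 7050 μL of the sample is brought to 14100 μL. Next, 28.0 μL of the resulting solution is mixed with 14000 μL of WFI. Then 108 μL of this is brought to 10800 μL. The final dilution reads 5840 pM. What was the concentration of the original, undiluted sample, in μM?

Overall dilution factor = 2 × 501 × 100 = 1.00 × 10⁵.
Original = 5840 pM × 1.00 × 10⁵ = 5.85 × 10⁸ pM = 585 μM.

585 μM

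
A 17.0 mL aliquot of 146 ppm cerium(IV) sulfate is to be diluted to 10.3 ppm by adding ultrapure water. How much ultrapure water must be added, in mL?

224 mL

V₂ = C₁V₁/C₂ = 146 × 17.0 / 10.3 = 241 mL.
Diluent to add = V₂ − V₁ = 241 − 17.0 = 224 mL.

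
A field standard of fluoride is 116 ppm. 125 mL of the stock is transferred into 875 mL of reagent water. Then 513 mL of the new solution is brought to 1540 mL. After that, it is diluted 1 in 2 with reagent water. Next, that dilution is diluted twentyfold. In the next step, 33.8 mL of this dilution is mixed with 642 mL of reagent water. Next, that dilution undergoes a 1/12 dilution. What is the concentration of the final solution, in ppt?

Overall dilution factor = 8 × 3.002 × 2 × 20 × 19.99 × 12 = 2.30 × 10⁵.
116 ppm / 2.30 × 10⁵ = 5.03 × 10⁻⁴ ppm = 503 ppt.

503 ppt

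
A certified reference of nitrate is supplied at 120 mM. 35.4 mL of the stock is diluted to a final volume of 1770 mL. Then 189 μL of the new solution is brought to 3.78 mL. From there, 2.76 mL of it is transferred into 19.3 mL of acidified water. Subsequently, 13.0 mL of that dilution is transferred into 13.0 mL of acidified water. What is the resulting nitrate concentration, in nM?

Overall dilution factor = 50 × 20 × 7.993 × 2 = 1.60 × 10⁴.
120 mM / 1.60 × 10⁴ = 7.51 × 10⁻³ mM = 7510 nM.

7510 nM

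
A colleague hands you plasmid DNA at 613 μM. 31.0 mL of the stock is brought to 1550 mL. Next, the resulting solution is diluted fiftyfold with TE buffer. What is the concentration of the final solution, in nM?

245 nM

Overall dilution factor = 50 × 50 = 2500.
613 μM / 2500 = 0.245 μM = 245 nM.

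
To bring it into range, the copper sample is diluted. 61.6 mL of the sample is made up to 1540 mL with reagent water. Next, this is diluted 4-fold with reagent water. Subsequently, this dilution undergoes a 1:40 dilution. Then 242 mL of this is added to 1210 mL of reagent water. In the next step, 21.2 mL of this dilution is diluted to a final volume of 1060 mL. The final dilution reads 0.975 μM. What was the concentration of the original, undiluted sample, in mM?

1170 mM

Overall dilution factor = 25 × 4 × 40 × 6 × 50 = 1.20 × 10⁶.
Original = 0.975 μM × 1.20 × 10⁶ = 1.17 × 10⁶ μM = 1170 mM.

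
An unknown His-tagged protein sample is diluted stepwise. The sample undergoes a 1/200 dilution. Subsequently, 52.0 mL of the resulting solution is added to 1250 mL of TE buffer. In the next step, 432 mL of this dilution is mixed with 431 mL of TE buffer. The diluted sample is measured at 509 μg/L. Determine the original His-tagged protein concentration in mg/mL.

Overall dilution factor = 200 × 25.04 × 1.998 = 1.00 × 10⁴.
Original = 509 μg/L × 1.00 × 10⁴ = 5.09 × 10⁶ μg/L = 5.09 mg/mL.

5.09 mg/mL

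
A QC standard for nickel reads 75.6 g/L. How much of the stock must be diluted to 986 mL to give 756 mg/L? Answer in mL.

9.86 mL

756 mg/L = 0.756 g/L.
V₁ = C₂V₂/C₁ = 0.756 × 986 / 75.6 = 9.86 mL.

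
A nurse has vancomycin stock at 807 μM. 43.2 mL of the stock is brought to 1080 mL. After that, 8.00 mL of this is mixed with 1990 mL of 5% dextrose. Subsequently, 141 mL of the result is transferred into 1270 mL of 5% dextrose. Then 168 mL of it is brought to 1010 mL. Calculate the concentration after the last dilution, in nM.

Overall dilution factor = 25 × 249.8 × 10.01 × 6.012 = 3.76 × 10⁵.
807 μM / 3.76 × 10⁵ = 2.15 × 10⁻³ μM = 2.15 nM.

2.15 nM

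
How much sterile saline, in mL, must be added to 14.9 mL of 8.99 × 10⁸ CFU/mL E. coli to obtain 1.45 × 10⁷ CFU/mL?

V₂ = C₁V₁/C₂ = 8.99 × 10⁸ × 14.9 / 1.45 × 10⁷ = 924 mL.
Diluent to add = V₂ − V₁ = 924 − 14.9 = 909 mL.

909 mL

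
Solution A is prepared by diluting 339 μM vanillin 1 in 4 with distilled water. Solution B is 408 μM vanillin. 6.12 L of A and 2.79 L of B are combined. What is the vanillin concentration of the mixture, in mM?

C_A = 339 μM / 4 = 84.8 μM.
C_mix = (C_A·V_A + C_B·V_B)/(V_A + V_B) = (84.8×6.12 + 408×2.79) / 8.910 = 186 μM = 0.186 mM.

0.186 mM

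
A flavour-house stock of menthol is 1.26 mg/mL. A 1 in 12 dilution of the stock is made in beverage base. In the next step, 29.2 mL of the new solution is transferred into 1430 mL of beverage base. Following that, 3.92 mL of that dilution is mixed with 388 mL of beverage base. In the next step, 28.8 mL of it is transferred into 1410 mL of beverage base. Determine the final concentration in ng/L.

421 ng/L

Overall dilution factor = 12 × 49.97 × 99.98 × 49.96 = 3.00 × 10⁶.
1.26 mg/mL / 3.00 × 10⁶ = 4.21 × 10⁻⁷ mg/mL = 421 ng/L.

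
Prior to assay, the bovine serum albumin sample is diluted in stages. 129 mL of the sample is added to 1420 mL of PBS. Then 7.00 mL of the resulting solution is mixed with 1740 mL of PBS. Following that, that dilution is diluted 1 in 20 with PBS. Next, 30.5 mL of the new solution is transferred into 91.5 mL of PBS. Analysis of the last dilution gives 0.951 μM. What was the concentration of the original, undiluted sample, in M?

0.228 M

Overall dilution factor = 12.01 × 249.6 × 20 × 4 = 2.40 × 10⁵.
Original = 0.951 μM × 2.40 × 10⁵ = 2.28 × 10⁵ μM = 0.228 M.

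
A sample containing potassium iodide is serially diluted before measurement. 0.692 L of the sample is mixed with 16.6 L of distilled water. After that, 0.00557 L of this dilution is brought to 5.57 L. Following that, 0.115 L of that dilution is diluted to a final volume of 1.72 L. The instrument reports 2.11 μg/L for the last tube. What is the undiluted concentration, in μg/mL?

789 μg/mL

Overall dilution factor = 24.99 × 1000 × 14.96 = 3.74 × 10⁵.
Original = 2.11 μg/L × 3.74 × 10⁵ = 7.89 × 10⁵ μg/L = 789 μg/mL.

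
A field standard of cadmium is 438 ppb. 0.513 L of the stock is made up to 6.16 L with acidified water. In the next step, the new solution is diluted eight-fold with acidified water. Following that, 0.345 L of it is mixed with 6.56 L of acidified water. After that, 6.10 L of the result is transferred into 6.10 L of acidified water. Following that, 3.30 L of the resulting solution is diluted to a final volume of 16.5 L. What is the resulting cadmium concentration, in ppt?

22.8 ppt

Overall dilution factor = 12.01 × 8 × 20.01 × 2 × 5 = 1.92 × 10⁴.
438 ppb / 1.92 × 10⁴ = 0.0228 ppb = 22.8 ppt.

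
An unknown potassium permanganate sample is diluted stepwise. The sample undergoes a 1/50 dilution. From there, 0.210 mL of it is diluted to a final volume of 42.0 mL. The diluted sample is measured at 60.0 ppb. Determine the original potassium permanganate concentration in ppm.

Overall dilution factor = 50 × 200 = 1.00 × 10⁴.
Original = 60.0 ppb × 1.00 × 10⁴ = 6.00 × 10⁵ ppb = 600 ppm.

600 ppm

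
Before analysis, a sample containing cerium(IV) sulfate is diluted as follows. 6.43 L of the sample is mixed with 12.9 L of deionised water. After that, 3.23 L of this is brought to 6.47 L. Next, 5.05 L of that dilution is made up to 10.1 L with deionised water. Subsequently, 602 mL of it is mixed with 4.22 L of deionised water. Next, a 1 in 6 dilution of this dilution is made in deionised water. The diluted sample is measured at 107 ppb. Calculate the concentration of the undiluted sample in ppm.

Overall dilution factor = 3.006 × 2.003 × 2 × 8.010 × 6 = 579.
Original = 107 ppb × 579 = 6.19 × 10⁴ ppb = 61.9 ppm.

61.9 ppm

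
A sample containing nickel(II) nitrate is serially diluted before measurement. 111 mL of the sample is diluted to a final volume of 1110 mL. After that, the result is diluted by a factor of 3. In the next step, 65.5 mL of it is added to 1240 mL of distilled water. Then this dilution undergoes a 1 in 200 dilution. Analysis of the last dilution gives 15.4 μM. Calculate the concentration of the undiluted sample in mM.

Overall dilution factor = 10 × 3 × 19.93 × 200 = 1.20 × 10⁵.
Original = 15.4 μM × 1.20 × 10⁵ = 1.84 × 10⁶ μM = 1840 mM.

1840 mM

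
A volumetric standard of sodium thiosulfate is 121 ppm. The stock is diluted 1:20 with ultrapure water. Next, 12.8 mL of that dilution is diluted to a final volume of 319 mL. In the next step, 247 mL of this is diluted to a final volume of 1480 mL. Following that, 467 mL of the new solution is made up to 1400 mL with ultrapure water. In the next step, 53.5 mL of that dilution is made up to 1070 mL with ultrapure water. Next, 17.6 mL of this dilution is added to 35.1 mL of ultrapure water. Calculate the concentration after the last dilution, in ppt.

226 ppt

Overall dilution factor = 20 × 24.92 × 5.992 × 2.998 × 20 × 2.994 = 5.36 × 10⁵.
121 ppm / 5.36 × 10⁵ = 2.26 × 10⁻⁴ ppm = 226 ppt.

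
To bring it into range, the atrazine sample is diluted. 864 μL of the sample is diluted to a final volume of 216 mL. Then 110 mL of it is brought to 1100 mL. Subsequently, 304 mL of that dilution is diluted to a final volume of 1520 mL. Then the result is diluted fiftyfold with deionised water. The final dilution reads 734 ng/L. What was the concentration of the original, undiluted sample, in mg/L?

459 mg/L

Overall dilution factor = 250 × 10 × 5 × 50 = 6.25 × 10⁵.
Original = 734 ng/L × 6.25 × 10⁵ = 4.59 × 10⁸ ng/L = 459 mg/L.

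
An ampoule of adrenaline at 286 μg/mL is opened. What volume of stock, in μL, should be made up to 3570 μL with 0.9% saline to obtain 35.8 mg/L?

35.8 mg/L = 35.8 μg/mL.
V₁ = C₂V₂/C₁ = 35.8 × 3570 / 286 = 447 μL.

447 μL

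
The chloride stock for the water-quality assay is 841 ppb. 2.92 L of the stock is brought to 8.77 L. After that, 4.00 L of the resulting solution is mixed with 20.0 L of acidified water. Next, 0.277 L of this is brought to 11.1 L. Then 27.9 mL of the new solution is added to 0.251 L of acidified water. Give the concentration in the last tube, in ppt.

117 ppt

Overall dilution factor = 3.003 × 6 × 40.07 × 9.996 = 7219.
841 ppb / 7219 = 0.117 ppb = 117 ppt.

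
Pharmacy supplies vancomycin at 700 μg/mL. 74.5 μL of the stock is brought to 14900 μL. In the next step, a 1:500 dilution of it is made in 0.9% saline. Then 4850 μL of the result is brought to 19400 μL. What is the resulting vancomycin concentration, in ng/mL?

Overall dilution factor = 200 × 500 × 4 = 4.00 × 10⁵.
700 μg/mL / 4.00 × 10⁵ = 1.75 × 10⁻³ μg/mL = 1.75 ng/mL.

1.75 ng/mL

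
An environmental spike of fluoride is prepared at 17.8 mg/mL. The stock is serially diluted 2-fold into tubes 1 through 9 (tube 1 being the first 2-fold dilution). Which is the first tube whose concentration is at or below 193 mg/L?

Tube n has concentration 17.8 mg/mL / 2ⁿ.
Need 2ⁿ ≥ 17.8 mg/mL / 193 mg/L = 92.2, so n ≥ 6.53.
First such tube: n = 7.

tube 7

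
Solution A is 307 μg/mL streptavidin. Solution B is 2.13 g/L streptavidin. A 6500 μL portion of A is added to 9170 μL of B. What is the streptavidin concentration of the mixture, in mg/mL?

1.37 mg/mL

C_B = 2.13 g/L = 2130 μg/mL.
C_mix = (C_A·V_A + C_B·V_B)/(V_A + V_B) = (307×6500 + 2130×9170) / 15670 = 1374 μg/mL = 1.37 mg/mL.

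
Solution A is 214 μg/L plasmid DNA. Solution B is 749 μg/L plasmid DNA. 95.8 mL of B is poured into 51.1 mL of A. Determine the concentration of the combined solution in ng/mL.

C_mix = (C_A·V_A + C_B·V_B)/(V_A + V_B) = (214×51.1 + 749×95.8) / 146.9 = 563 μg/L = 563 ng/mL.

563 ng/mL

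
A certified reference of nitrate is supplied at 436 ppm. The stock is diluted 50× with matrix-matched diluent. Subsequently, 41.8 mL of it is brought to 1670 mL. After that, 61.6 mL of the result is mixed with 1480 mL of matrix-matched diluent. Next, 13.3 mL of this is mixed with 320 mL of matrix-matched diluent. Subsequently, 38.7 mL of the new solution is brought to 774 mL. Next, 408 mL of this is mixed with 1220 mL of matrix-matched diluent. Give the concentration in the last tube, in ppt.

4.36 ppt

Overall dilution factor = 50 × 39.95 × 25.03 × 25.06 × 20 × 3.990 = 10.00 × 10⁷.
436 ppm / 10.00 × 10⁷ = 4.36 × 10⁻⁶ ppm = 4.36 ppt.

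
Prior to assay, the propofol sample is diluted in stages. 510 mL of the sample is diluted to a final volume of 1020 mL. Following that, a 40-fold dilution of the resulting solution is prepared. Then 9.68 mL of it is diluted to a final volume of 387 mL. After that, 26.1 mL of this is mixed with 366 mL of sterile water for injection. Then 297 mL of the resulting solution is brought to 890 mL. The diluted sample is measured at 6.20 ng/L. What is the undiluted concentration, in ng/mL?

893 ng/mL

Overall dilution factor = 2 × 40 × 39.98 × 15.02 × 2.997 = 1.44 × 10⁵.
Original = 6.20 ng/L × 1.44 × 10⁵ = 8.93 × 10⁵ ng/L = 893 ng/mL.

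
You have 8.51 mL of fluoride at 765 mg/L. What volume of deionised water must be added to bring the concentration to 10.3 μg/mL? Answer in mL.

10.3 μg/mL = 10.3 mg/L.
V₂ = C₁V₁/C₂ = 765 × 8.51 / 10.3 = 632 mL.
Diluent to add = V₂ − V₁ = 632 − 8.51 = 624 mL.

624 mL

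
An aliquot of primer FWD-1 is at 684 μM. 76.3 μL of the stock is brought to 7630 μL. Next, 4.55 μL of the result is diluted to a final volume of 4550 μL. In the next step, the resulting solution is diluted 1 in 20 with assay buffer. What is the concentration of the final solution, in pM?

342 pM

Overall dilution factor = 100 × 1000 × 20 = 2.00 × 10⁶.
684 μM / 2.00 × 10⁶ = 3.42 × 10⁻⁴ μM = 342 pM.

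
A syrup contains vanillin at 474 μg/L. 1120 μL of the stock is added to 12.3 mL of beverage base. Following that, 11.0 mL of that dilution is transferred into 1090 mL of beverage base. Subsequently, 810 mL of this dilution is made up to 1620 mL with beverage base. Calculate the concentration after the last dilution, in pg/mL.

Overall dilution factor = 11.98 × 100.1 × 2 = 2399.
474 μg/L / 2399 = 0.198 μg/L = 198 pg/mL.

198 pg/mL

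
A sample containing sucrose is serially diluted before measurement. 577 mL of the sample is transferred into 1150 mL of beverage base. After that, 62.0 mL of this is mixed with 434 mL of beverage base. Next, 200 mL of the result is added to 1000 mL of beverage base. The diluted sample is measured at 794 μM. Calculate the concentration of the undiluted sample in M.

0.114 M

Overall dilution factor = 2.993 × 8 × 6 = 144.
Original = 794 μM × 144 = 1.14 × 10⁵ μM = 0.114 M.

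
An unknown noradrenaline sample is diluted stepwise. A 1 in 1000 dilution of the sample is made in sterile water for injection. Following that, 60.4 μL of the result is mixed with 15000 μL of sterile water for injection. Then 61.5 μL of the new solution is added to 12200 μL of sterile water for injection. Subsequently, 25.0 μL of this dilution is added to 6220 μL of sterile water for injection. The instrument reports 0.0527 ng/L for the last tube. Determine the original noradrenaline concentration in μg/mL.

Overall dilution factor = 1000 × 249.3 × 199.4 × 249.8 = 1.24 × 10¹⁰.
Original = 0.0527 ng/L × 1.24 × 10¹⁰ = 6.54 × 10⁸ ng/L = 654 μg/mL.

654 μg/mL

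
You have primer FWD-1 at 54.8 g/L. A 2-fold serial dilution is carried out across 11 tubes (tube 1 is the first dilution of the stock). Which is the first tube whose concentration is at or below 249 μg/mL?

Tube n has concentration 54.8 g/L / 2ⁿ.
Need 2ⁿ ≥ 54.8 g/L / 249 μg/mL = 220, so n ≥ 7.78.
First such tube: n = 8.

tube 8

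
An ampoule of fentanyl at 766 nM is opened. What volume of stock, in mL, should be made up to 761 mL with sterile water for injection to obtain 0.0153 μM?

0.0153 μM = 15.3 nM.
V₁ = C₂V₂/C₁ = 15.3 × 761 / 766 = 15.2 mL.

15.2 mL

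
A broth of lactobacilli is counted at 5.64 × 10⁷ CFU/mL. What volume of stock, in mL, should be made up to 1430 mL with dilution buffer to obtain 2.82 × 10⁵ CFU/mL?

V₁ = C₂V₂/C₁ = 2.82 × 10⁵ × 1430 / 5.64 × 10⁷ = 7.15 mL.

7.15 mL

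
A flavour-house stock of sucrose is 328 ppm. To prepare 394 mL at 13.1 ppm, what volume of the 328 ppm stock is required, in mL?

15.7 mL

V₁ = C₂V₂/C₁ = 13.1 × 394 / 328 = 15.7 mL.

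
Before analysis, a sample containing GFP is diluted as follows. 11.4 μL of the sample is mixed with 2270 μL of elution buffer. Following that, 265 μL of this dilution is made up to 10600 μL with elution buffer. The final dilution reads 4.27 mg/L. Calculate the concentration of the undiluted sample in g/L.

Overall dilution factor = 200.1 × 40 = 8005.
Original = 4.27 mg/L × 8005 = 3.42 × 10⁴ mg/L = 34.2 g/L.

34.2 g/L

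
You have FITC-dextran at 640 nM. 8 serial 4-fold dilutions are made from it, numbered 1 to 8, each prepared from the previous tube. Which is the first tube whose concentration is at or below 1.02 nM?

tube 5

Tube n has concentration 640 nM / 4ⁿ.
Need 4ⁿ ≥ 640 nM / 1.02 nM = 627, so n ≥ 4.65.
First such tube: n = 5.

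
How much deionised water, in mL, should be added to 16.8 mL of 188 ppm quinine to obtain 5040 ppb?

5040 ppb = 5.04 ppm.
V₂ = C₁V₁/C₂ = 188 × 16.8 / 5.04 = 627 mL.
Diluent to add = V₂ − V₁ = 627 − 16.8 = 610 mL.

610 mL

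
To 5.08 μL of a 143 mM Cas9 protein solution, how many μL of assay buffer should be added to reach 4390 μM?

160 μL

4390 μM = 4.39 mM.
V₂ = C₁V₁/C₂ = 143 × 5.08 / 4.39 = 165 μL.
Diluent to add = V₂ − V₁ = 165 − 5.08 = 160 μL.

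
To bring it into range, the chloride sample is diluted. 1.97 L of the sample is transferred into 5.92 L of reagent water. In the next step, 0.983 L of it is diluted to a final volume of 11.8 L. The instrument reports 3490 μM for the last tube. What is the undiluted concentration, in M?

0.168 M

Overall dilution factor = 4.005 × 12.00 = 48.1.
Original = 3490 μM × 48.1 = 1.68 × 10⁵ μM = 0.168 M.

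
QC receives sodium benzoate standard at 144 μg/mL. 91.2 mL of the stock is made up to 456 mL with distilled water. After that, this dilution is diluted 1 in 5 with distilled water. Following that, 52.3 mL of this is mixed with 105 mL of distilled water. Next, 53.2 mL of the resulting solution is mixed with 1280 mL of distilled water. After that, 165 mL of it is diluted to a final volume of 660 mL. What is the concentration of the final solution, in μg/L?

Overall dilution factor = 5 × 5 × 3.008 × 25.06 × 4 = 7537.
144 μg/mL / 7537 = 0.0191 μg/mL = 19.1 μg/L.

19.1 μg/L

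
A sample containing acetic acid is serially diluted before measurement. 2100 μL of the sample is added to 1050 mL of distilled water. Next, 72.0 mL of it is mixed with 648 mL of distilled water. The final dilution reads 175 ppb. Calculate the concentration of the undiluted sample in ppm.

Overall dilution factor = 501 × 10 = 5010.
Original = 175 ppb × 5010 = 8.77 × 10⁵ ppb = 877 ppm.

877 ppm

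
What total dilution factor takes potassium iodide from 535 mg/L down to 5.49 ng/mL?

Factor = C₀/C_target = 535 mg/L / 5.49 ng/mL = 9.74 × 10⁴.

9.74 × 10⁴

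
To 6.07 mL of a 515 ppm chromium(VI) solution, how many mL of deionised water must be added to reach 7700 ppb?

7700 ppb = 7.70 ppm.
V₂ = C₁V₁/C₂ = 515 × 6.07 / 7.70 = 406 mL.
Diluent to add = V₂ − V₁ = 406 − 6.07 = 400 mL.

400 mL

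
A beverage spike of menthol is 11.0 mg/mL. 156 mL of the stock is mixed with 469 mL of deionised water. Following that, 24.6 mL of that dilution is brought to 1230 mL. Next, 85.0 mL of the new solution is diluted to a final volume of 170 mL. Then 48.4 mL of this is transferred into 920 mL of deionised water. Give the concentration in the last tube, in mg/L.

1.37 mg/L

Overall dilution factor = 4.006 × 50 × 2 × 20.01 = 8016.
11.0 mg/mL / 8016 = 1.37 × 10⁻³ mg/mL = 1.37 mg/L.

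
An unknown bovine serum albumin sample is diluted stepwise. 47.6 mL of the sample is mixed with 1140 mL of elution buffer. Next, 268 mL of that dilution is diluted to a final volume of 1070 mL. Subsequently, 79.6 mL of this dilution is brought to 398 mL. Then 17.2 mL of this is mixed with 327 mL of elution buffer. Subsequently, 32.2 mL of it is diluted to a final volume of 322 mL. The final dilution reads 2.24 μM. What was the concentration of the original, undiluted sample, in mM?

Overall dilution factor = 24.95 × 3.993 × 5 × 20.01 × 10 = 9.97 × 10⁴.
Original = 2.24 μM × 9.97 × 10⁴ = 2.23 × 10⁵ μM = 223 mM.

223 mM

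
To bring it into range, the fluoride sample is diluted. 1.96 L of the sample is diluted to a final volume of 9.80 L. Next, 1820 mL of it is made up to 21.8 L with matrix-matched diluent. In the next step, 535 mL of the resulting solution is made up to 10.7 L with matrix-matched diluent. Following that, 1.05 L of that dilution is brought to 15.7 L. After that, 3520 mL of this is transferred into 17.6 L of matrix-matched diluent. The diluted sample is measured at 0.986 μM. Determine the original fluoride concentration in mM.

Overall dilution factor = 5 × 11.98 × 20 × 14.95 × 6 = 1.07 × 10⁵.
Original = 0.986 μM × 1.07 × 10⁵ = 1.06 × 10⁵ μM = 106 mM.

106 mM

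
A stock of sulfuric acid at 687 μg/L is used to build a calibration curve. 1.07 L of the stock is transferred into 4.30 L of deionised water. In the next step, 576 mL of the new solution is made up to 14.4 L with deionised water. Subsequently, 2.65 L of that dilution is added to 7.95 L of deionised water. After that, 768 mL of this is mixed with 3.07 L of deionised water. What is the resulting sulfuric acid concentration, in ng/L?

Overall dilution factor = 5.019 × 25 × 4 × 4.997 = 2508.
687 μg/L / 2508 = 0.274 μg/L = 274 ng/L.

274 ng/L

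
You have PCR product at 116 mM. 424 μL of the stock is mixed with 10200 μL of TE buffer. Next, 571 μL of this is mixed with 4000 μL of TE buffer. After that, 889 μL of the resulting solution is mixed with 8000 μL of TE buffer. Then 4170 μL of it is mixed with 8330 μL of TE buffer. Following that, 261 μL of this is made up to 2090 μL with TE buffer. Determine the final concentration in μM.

2.41 μM

Overall dilution factor = 25.06 × 8.005 × 9.999 × 2.998 × 8.008 = 4.81 × 10⁴.
116 mM / 4.81 × 10⁴ = 2.41 × 10⁻³ mM = 2.41 μM.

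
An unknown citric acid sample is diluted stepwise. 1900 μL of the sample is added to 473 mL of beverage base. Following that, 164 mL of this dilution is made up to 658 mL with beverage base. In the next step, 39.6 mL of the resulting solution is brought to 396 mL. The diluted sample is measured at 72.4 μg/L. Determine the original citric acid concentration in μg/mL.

Overall dilution factor = 249.9 × 4.012 × 10 = 1.00 × 10⁴.
Original = 72.4 μg/L × 1.00 × 10⁴ = 7.26 × 10⁵ μg/L = 726 μg/mL.

726 μg/mL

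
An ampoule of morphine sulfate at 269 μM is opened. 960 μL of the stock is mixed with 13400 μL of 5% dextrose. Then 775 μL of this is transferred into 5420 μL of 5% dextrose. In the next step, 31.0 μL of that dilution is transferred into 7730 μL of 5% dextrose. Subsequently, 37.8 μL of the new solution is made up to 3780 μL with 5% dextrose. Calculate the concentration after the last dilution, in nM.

Overall dilution factor = 14.96 × 7.994 × 250.4 × 100 = 2.99 × 10⁶.
269 μM / 2.99 × 10⁶ = 8.99 × 10⁻⁵ μM = 0.0899 nM.

0.0899 nM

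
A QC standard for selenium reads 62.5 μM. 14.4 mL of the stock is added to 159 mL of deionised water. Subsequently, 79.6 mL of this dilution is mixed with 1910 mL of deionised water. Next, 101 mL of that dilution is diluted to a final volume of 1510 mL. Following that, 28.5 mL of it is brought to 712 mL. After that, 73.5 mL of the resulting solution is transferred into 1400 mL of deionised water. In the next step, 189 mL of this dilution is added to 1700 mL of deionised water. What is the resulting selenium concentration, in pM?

Overall dilution factor = 12.04 × 24.99 × 14.95 × 24.98 × 20.05 × 9.995 = 2.25 × 10⁷.
62.5 μM / 2.25 × 10⁷ = 2.77 × 10⁻⁶ μM = 2.77 pM.

2.77 pM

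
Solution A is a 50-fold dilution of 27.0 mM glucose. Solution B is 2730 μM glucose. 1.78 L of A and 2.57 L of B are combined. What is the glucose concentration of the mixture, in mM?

1.83 mM

C_A = 27.0 mM / 50 = 0.540 mM.
C_B = 2730 μM = 2.73 mM.
C_mix = (C_A·V_A + C_B·V_B)/(V_A + V_B) = (0.540×1.78 + 2.73×2.57) / 4.350 = 1.83 mM.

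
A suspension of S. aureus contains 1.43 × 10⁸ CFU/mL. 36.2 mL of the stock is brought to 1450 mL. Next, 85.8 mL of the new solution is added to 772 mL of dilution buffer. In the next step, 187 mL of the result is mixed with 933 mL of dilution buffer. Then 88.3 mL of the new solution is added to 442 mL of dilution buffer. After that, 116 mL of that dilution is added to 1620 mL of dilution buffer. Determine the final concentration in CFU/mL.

Overall dilution factor = 40.06 × 9.998 × 5.989 × 6.006 × 14.97 = 2.16 × 10⁵.
1.43 × 10⁸ CFU/mL / 2.16 × 10⁵ = 663 CFU/mL.

663 CFU/mL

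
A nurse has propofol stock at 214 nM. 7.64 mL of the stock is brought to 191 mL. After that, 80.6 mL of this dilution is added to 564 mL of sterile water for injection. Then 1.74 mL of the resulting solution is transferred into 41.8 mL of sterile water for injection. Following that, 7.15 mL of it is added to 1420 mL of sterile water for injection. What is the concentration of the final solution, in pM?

0.214 pM

Overall dilution factor = 25 × 7.998 × 25.02 × 199.6 = 9.99 × 10⁵.
214 nM / 9.99 × 10⁵ = 2.14 × 10⁻⁴ nM = 0.214 pM.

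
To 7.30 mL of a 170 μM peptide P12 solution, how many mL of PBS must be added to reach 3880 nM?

3880 nM = 3.88 μM.
V₂ = C₁V₁/C₂ = 170 × 7.30 / 3.88 = 320 mL.
Diluent to add = V₂ − V₁ = 320 − 7.30 = 313 mL.

313 mL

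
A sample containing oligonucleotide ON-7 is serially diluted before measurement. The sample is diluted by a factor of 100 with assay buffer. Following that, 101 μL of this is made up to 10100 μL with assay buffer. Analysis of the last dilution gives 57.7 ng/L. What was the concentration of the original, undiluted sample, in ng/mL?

Overall dilution factor = 100 × 100 = 1.00 × 10⁴.
Original = 57.7 ng/L × 1.00 × 10⁴ = 5.77 × 10⁵ ng/L = 577 ng/mL.

577 ng/mL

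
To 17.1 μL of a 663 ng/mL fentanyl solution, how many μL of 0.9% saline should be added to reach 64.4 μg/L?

159 μL

64.4 μg/L = 64.4 ng/mL.
V₂ = C₁V₁/C₂ = 663 × 17.1 / 64.4 = 176 μL.
Diluent to add = V₂ − V₁ = 176 − 17.1 = 159 μL.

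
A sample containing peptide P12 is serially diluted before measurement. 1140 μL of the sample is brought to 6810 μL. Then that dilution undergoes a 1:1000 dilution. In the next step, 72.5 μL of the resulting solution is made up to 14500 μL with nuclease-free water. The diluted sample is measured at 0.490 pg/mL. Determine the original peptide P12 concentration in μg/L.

Overall dilution factor = 5.974 × 1000 × 200 = 1.19 × 10⁶.
Original = 0.490 pg/mL × 1.19 × 10⁶ = 5.85 × 10⁵ pg/mL = 585 μg/L.

585 μg/L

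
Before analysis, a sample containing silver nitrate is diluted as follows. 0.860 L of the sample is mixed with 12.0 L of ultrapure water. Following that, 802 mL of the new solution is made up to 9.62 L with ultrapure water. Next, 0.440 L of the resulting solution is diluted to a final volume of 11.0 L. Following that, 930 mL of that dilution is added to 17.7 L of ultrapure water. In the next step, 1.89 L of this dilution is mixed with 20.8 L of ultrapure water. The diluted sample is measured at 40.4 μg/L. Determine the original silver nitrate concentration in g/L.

43.6 g/L

Overall dilution factor = 14.95 × 12.00 × 25 × 20.03 × 12.01 = 1.08 × 10⁶.
Original = 40.4 μg/L × 1.08 × 10⁶ = 4.36 × 10⁷ μg/L = 43.6 g/L.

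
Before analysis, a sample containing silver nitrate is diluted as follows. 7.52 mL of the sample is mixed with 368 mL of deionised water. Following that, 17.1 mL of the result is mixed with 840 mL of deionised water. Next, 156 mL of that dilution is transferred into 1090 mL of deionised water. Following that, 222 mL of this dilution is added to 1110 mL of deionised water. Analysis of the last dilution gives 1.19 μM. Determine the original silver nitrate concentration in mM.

Overall dilution factor = 49.94 × 50.12 × 7.987 × 6 = 1.20 × 10⁵.
Original = 1.19 μM × 1.20 × 10⁵ = 1.43 × 10⁵ μM = 143 mM.

143 mM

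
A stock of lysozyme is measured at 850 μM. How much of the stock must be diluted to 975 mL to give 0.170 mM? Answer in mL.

195 mL

0.170 mM = 170 μM.
V₁ = C₂V₂/C₁ = 170 × 975 / 850 = 195 mL.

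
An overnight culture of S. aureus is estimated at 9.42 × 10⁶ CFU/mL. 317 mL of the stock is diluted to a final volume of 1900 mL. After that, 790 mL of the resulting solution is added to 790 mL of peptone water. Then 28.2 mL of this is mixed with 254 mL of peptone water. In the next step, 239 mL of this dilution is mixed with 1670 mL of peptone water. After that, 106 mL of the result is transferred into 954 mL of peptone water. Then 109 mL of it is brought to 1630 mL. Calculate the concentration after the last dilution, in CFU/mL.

65.7 CFU/mL

Overall dilution factor = 5.994 × 2 × 10.01 × 7.987 × 10 × 14.95 = 1.43 × 10⁵.
9.42 × 10⁶ CFU/mL / 1.43 × 10⁵ = 65.7 CFU/mL.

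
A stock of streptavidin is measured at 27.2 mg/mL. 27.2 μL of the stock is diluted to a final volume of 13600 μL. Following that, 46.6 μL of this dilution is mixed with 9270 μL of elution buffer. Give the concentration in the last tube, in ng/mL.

272 ng/mL

Overall dilution factor = 500 × 199.9 = 10.00 × 10⁴.
27.2 mg/mL / 10.00 × 10⁴ = 2.72 × 10⁻⁴ mg/mL = 272 ng/mL.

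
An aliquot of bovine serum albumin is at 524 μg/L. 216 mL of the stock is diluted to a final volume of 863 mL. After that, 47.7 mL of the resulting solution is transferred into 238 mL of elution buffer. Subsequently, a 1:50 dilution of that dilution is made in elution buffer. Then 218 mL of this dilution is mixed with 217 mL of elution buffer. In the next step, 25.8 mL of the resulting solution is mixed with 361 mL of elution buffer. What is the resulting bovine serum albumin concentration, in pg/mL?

14.6 pg/mL

Overall dilution factor = 3.995 × 5.990 × 50 × 1.995 × 14.99 = 3.58 × 10⁴.
524 μg/L / 3.58 × 10⁴ = 0.0146 μg/L = 14.6 pg/mL.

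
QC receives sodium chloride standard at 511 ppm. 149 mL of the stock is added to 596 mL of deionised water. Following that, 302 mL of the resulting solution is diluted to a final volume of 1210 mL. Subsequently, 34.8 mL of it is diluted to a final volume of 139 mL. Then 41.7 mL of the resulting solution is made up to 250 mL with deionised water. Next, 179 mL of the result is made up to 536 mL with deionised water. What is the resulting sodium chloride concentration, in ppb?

356 ppb

Overall dilution factor = 5 × 4.007 × 3.994 × 5.995 × 2.994 = 1436.
511 ppm / 1436 = 0.356 ppm = 356 ppb.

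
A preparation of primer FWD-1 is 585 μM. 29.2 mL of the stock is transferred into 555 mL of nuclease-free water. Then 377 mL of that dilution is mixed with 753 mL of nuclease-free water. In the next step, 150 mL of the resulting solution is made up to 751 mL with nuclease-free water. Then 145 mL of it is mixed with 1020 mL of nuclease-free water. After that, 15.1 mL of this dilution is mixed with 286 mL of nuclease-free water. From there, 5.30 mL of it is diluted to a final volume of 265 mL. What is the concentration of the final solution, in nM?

Overall dilution factor = 20.01 × 2.997 × 5.007 × 8.034 × 19.94 × 50 = 2.41 × 10⁶.
585 μM / 2.41 × 10⁶ = 2.43 × 10⁻⁴ μM = 0.243 nM.

0.243 nM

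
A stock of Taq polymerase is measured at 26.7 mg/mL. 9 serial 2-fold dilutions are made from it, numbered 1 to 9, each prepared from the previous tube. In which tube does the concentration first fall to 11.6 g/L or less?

tube 2

Tube n has concentration 26.7 mg/mL / 2ⁿ.
Need 2ⁿ ≥ 26.7 mg/mL / 11.6 g/L = 2.30, so n ≥ 1.20.
First such tube: n = 2.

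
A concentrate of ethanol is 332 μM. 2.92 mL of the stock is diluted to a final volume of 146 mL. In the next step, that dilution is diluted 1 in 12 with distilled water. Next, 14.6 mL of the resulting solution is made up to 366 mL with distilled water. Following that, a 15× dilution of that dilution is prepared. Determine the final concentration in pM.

Overall dilution factor = 50 × 12 × 25.07 × 15 = 2.26 × 10⁵.
332 μM / 2.26 × 10⁵ = 1.47 × 10⁻³ μM = 1470 pM.

1470 pM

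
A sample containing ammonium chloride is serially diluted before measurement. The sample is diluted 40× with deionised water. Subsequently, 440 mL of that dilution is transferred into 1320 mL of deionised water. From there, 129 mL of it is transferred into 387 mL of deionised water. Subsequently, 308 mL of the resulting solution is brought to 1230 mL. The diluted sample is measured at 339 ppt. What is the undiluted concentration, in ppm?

Overall dilution factor = 40 × 4 × 4 × 3.994 = 2556.
Original = 339 ppt × 2556 = 8.66 × 10⁵ ppt = 0.866 ppm.

0.866 ppm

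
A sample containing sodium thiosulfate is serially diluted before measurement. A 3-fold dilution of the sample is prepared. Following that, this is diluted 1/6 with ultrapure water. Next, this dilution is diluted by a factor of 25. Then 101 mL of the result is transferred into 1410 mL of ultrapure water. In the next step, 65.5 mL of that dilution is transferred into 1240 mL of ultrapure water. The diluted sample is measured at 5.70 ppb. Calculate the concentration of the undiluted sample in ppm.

765 ppm

Overall dilution factor = 3 × 6 × 25 × 14.96 × 19.93 = 1.34 × 10⁵.
Original = 5.70 ppb × 1.34 × 10⁵ = 7.65 × 10⁵ ppb = 765 ppm.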